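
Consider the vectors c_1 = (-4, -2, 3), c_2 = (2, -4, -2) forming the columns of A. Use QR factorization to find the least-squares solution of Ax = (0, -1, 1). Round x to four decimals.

x = (0.2000, 0.1333)

c_1 = (-4, -2, 3); ‖c_1‖ = 5.3852, so e_1 = (-0.7428, -0.3714, 0.5571).
e_1·c_2 = (-0.7428)·2 + (-0.3714)·(-4) + 0.5571·(-2) = -1.1142.
u_2 = c_2 + 1.1142·e_1 = (1.1724, -4.4138, -1.3793).
‖u_2‖ = 4.7706, so e_2 = (0.2458, -0.9252, -0.2891).
Qᵀb = (0.9285, 0.6361).
Back-substitute: x_2 = 0.6361/4.7706 = 0.1333.
x_1 = (0.9285 + 1.1142·0.1333)/5.3852 = 0.2000.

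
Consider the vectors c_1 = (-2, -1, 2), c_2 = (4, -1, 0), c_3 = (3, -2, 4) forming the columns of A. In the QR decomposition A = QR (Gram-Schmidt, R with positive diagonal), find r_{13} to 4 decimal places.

c_1 = (-2, -1, 2); ‖c_1‖ = 3.0000, so q_1 = (-0.6667, -0.3333, 0.6667).
r_{13} = q_1·c_3 = 1.3333.

r_{13} = 1.3333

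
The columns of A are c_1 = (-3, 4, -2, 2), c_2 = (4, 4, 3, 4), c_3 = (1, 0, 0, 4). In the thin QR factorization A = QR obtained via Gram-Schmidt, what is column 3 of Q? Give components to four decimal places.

q_3 = (-0.0313, -0.5527, -0.2712, 0.7874)

q_1 = c_1/‖c_1‖ = (-3, 4, -2, 2)/5.7446 = (-0.5222, 0.6963, -0.3482, 0.3482).
r_{12} = q_1·c_2 = 1.0445.
u_2 = c_2 − 1.0445·q_1 = (4.5455, 3.2727, 3.3636, 3.6364).
‖u_2‖ = 7.4772, so q_2 = (0.6079, 0.4377, 0.4499, 0.4863).
r_{13} = q_1·c_3 = 0.8704; r_{23} = q_2·c_3 = 2.5532.
u_3 = c_3 − 0.8704·q_1 − 2.5532·q_2 = (-0.0976, -1.7236, -0.8455, 2.4553).
‖u_3‖ = 3.1183, so q_3 = (-0.0313, -0.5527, -0.2712, 0.7874).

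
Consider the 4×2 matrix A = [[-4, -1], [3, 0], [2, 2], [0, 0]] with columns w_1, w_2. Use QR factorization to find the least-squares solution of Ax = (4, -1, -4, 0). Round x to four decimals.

e_1 = w_1/‖w_1‖ = (-4, 3, 2, 0)/5.3852 = (-0.7428, 0.5571, 0.3714, 0.0000).
r_{12} = e_1·w_2 = 1.4856.
u_2 = w_2 − 1.4856·e_1 = (0.1034, -0.8276, 1.4483, 0.0000).
‖u_2‖ = 1.6713, so e_2 = (0.0619, -0.4952, 0.8666, 0.0000).
Qᵀb = (-5.0138, -2.7235).
Back-substitute: x_2 = -2.7235/1.6713 = -1.6296.
x_1 = (-5.0138 − 1.4856·(-1.6296))/5.3852 = -0.4815.

x = (-0.4815, -1.6296)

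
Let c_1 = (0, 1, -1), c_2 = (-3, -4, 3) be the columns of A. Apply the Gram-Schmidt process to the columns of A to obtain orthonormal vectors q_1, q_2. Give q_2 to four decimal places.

q_1 = c_1/‖c_1‖ = (0, 1, -1)/1.4142 = (0.0000, 0.7071, -0.7071).
r_{12} = q_1·c_2 = -4.9497.
u_2 = c_2 + 4.9497·q_1 = (-3.0000, -0.5000, -0.5000).
‖u_2‖ = 3.0822, so q_2 = (-0.9733, -0.1622, -0.1622).

q_2 = (-0.9733, -0.1622, -0.1622)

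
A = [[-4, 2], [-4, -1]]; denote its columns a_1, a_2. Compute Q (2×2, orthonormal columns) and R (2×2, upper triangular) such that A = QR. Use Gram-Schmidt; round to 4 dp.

q_1 = a_1/‖a_1‖ = (-4, -4)/5.6569 = (-0.7071, -0.7071).
r_{12} = q_1·a_2 = -0.7071.
u_2 = a_2 + 0.7071·q_1 = (1.5000, -1.5000).
‖u_2‖ = 2.1213, so q_2 = (0.7071, -0.7071).

Q = [[-0.7071, 0.7071], [-0.7071, -0.7071]], R = [[5.6569, -0.7071], [0.0000, 2.1213]]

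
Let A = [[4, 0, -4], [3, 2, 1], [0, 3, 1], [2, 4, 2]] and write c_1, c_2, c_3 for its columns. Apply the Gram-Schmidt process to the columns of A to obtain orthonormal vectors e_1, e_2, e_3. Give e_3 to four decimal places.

e_3 = (-0.5256, 0.6297, -0.5620, 0.1067)

e_1 = c_1/‖c_1‖ = (4, 3, 0, 2)/5.3852 = (0.7428, 0.5571, 0.0000, 0.3714).
r_{12} = e_1·c_2 = 2.5997.
u_2 = c_2 − 2.5997·e_1 = (-1.9310, 0.5517, 3.0000, 3.0345).
‖u_2‖ = 4.7161, so e_2 = (-0.4095, 0.1170, 0.6361, 0.6434).
r_{13} = e_1·c_3 = -1.6713; r_{23} = e_2·c_3 = 3.6778.
u_3 = c_3 + 1.6713·e_1 − 3.6778·e_2 = (-1.2527, 1.5008, -1.3395, 0.2543).
‖u_3‖ = 2.3834, so e_3 = (-0.5256, 0.6297, -0.5620, 0.1067).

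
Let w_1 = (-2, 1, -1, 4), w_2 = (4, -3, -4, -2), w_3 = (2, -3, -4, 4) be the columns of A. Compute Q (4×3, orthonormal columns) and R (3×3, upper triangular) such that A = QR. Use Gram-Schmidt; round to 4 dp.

e_1 = w_1/‖w_1‖ = (-2, 1, -1, 4)/4.6904 = (-0.4264, 0.2132, -0.2132, 0.8528).
r_{12} = e_1·w_2 = -3.1980.
u_2 = w_2 + 3.1980·e_1 = (2.6364, -2.3182, -4.6818, 0.7273).
‖u_2‖ = 5.8968, so e_2 = (0.4471, -0.3931, -0.7940, 0.1233).
r_{13} = e_1·w_3 = 2.7716; r_{23} = e_2·w_3 = 5.7427.
u_3 = w_3 − 2.7716·e_1 − 5.7427·e_2 = (0.6144, -1.3333, 1.1503, 0.9281).
‖u_3‖ = 2.0832, so e_3 = (0.2949, -0.6400, 0.5522, 0.4455).

Q = [[-0.4264, 0.4471, 0.2949], [0.2132, -0.3931, -0.6400], [-0.2132, -0.7940, 0.5522], [0.8528, 0.1233, 0.4455]], R = [[4.6904, -3.1980, 2.7716], [0.0000, 5.8968, 5.7427], [0.0000, 0.0000, 2.0832]]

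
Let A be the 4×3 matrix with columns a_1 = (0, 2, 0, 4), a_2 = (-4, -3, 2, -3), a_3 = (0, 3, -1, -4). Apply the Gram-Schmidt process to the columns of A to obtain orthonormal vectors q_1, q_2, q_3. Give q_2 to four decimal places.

q_2 = (-0.8567, -0.2570, 0.4284, 0.1285)

a_1 = (0, 2, 0, 4); ‖a_1‖ = 4.4721, so q_1 = (0.0000, 0.4472, 0.0000, 0.8944).
q_1·a_2 = 0.0000·(-4) + 0.4472·(-3) + 0.0000·2 + 0.8944·(-3) = -4.0249.
u_2 = a_2 + 4.0249·q_1 = (-4.0000, -1.2000, 2.0000, 0.6000).
‖u_2‖ = 4.6690, so q_2 = (-0.8567, -0.2570, 0.4284, 0.1285).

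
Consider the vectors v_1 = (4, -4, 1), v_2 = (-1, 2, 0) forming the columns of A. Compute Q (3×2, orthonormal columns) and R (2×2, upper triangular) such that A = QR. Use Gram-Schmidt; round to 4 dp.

v_1 = (4, -4, 1); ‖v_1‖ = 5.7446, so q_1 = (0.6963, -0.6963, 0.1741).
q_1·v_2 = 0.6963·(-1) + (-0.6963)·2 + 0.1741·0 = -2.0889.
u_2 = v_2 + 2.0889·q_1 = (0.4545, 0.5455, 0.3636).
‖u_2‖ = 0.7977, so q_2 = (0.5698, 0.6838, 0.4558).

Q = [[0.6963, 0.5698], [-0.6963, 0.6838], [0.1741, 0.4558]], R = [[5.7446, -2.0889], [0.0000, 0.7977]]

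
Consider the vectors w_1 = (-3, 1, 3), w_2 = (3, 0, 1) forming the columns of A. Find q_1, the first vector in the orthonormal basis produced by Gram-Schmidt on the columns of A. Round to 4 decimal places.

q_1 = (-0.6882, 0.2294, 0.6882)

w_1 = (-3, 1, 3); ‖w_1‖ = 4.3589, so q_1 = (-0.6882, 0.2294, 0.6882).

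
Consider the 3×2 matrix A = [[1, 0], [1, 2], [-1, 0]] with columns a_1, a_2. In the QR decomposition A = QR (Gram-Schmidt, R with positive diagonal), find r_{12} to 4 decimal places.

a_1 = (1, 1, -1); ‖a_1‖ = 1.7321, so q_1 = (0.5774, 0.5774, -0.5774).
r_{12} = q_1·a_2 = 1.1547.

r_{12} = 1.1547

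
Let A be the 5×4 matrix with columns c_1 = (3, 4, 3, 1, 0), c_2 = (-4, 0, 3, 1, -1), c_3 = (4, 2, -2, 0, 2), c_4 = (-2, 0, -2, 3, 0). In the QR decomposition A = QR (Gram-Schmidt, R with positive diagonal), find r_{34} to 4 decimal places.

q_1 = c_1/‖c_1‖ = (3, 4, 3, 1, 0)/5.9161 = (0.5071, 0.6761, 0.5071, 0.1690, 0.0000).
r_{12} = q_1·c_2 = -0.3381.
u_2 = c_2 + 0.3381·q_1 = (-3.8286, 0.2286, 3.1714, 1.0571, -1.0000).
‖u_2‖ = 5.1851, so q_2 = (-0.7384, 0.0441, 0.6116, 0.2039, -0.1929).
r_{13} = q_1·c_3 = 2.3664; r_{23} = q_2·c_3 = -4.4743.
u_3 = c_3 − 2.3664·q_1 + 4.4743·q_2 = (-0.5037, 0.5972, -0.4633, 0.5122, 1.1371).
‖u_3‖ = 1.5429, so q_3 = (-0.3265, 0.3871, -0.3003, 0.3320, 0.7370).
r_{34} = q_3·c_4 = 2.2496.

r_{34} = 2.2496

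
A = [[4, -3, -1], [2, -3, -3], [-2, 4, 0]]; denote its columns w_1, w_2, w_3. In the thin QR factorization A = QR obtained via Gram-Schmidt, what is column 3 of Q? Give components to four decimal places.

w_1 = (4, 2, -2); ‖w_1‖ = 4.8990, so q_1 = (0.8165, 0.4082, -0.4082).
q_1·w_2 = 0.8165·(-3) + 0.4082·(-3) + (-0.4082)·4 = -5.3072.
u_2 = w_2 + 5.3072·q_1 = (1.3333, -0.8333, 1.8333).
‖u_2‖ = 2.4152, so q_2 = (0.5521, -0.3450, 0.7591).
q_1·w_3 = 0.8165·(-1) + 0.4082·(-3) + (-0.4082)·0 = -2.0412; q_2·w_3 = 0.5521·(-1) + (-0.3450)·(-3) + 0.7591·0 = 0.4830.
u_3 = w_3 + 2.0412·q_1 − 0.4830·q_2 = (0.4000, -2.0000, -1.2000).
‖u_3‖ = 2.3664, so q_3 = (0.1690, -0.8452, -0.5071).

q_3 = (0.1690, -0.8452, -0.5071)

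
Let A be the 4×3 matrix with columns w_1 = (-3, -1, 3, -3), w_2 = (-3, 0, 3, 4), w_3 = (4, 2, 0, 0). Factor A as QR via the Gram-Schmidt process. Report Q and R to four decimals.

w_1 = (-3, -1, 3, -3); ‖w_1‖ = 5.2915, so q_1 = (-0.5669, -0.1890, 0.5669, -0.5669).
q_1·w_2 = (-0.5669)·(-3) + (-0.1890)·0 + 0.5669·3 + (-0.5669)·4 = 1.1339.
u_2 = w_2 − 1.1339·q_1 = (-2.3571, 0.2143, 2.3571, 4.6429).
‖u_2‖ = 5.7196, so q_2 = (-0.4121, 0.0375, 0.4121, 0.8117).
q_1·w_3 = (-0.5669)·4 + (-0.1890)·2 + 0.5669·0 + (-0.5669)·0 = -2.6458; q_2·w_3 = (-0.4121)·4 + 0.0375·2 + 0.4121·0 + 0.8117·0 = -1.5735.
u_3 = w_3 + 2.6458·q_1 + 1.5735·q_2 = (1.8515, 1.5590, 2.1485, -0.2227).
‖u_3‖ = 3.2441, so q_3 = (0.5707, 0.4806, 0.6623, -0.0687).

Q = [[-0.5669, -0.4121, 0.5707], [-0.1890, 0.0375, 0.4806], [0.5669, 0.4121, 0.6623], [-0.5669, 0.8117, -0.0687]], R = [[5.2915, 1.1339, -2.6458], [0.0000, 5.7196, -1.5735], [0.0000, 0.0000, 3.2441]]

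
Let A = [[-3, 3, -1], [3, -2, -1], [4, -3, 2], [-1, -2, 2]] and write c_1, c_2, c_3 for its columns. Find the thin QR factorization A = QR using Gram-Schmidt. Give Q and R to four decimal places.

Q = [[-0.5071, 0.3004, 0.1193], [0.5071, 0.0501, -0.7535], [0.6761, -0.0501, 0.6456], [-0.1690, -0.9512, -0.0360]], R = [[5.9161, -4.2258, 1.0142], [0.0000, 2.8536, -2.3529], [0.0000, 0.0000, 1.8534]]

e_1 = c_1/‖c_1‖ = (-3, 3, 4, -1)/5.9161 = (-0.5071, 0.5071, 0.6761, -0.1690).
r_{12} = e_1·c_2 = -4.2258.
u_2 = c_2 + 4.2258·e_1 = (0.8571, 0.1429, -0.1429, -2.7143).
‖u_2‖ = 2.8536, so e_2 = (0.3004, 0.0501, -0.0501, -0.9512).
r_{13} = e_1·c_3 = 1.0142; r_{23} = e_2·c_3 = -2.3529.
u_3 = c_3 − 1.0142·e_1 + 2.3529·e_2 = (0.2211, -1.3965, 1.1965, -0.0667).
‖u_3‖ = 1.8534, so e_3 = (0.1193, -0.7535, 0.6456, -0.0360).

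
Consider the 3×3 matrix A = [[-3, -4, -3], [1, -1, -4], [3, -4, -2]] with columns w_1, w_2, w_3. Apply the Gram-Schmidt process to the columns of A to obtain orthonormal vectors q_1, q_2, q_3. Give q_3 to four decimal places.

q_1 = w_1/‖w_1‖ = (-3, 1, 3)/4.3589 = (-0.6882, 0.2294, 0.6882).
r_{12} = q_1·w_2 = -0.2294.
u_2 = w_2 + 0.2294·q_1 = (-4.1579, -0.9474, -3.8421).
‖u_2‖ = 5.7400, so q_2 = (-0.7244, -0.1650, -0.6694).
r_{13} = q_1·w_3 = -0.2294; r_{23} = q_2·w_3 = 4.1720.
u_3 = w_3 + 0.2294·q_1 − 4.1720·q_2 = (-0.1358, -3.2588, 0.9505).
‖u_3‖ = 3.3973, so q_3 = (-0.0400, -0.9592, 0.2798).

q_3 = (-0.0400, -0.9592, 0.2798)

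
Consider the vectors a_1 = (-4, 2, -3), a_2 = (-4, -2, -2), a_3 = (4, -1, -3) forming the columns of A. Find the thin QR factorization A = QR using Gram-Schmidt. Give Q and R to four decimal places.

e_1 = a_1/‖a_1‖ = (-4, 2, -3)/5.3852 = (-0.7428, 0.3714, -0.5571).
r_{12} = e_1·a_2 = 3.3425.
u_2 = a_2 − 3.3425·e_1 = (-1.5172, -3.2414, -0.1379).
‖u_2‖ = 3.5816, so e_2 = (-0.4236, -0.9050, -0.0385).
r_{13} = e_1·a_3 = -1.6713; r_{23} = e_2·a_3 = -0.6739.
u_3 = a_3 + 1.6713·e_1 + 0.6739·e_2 = (2.4731, -0.9892, -3.9570).
‖u_3‖ = 4.7700, so e_3 = (0.5185, -0.2074, -0.8296).

Q = [[-0.7428, -0.4236, 0.5185], [0.3714, -0.9050, -0.2074], [-0.5571, -0.0385, -0.8296]], R = [[5.3852, 3.3425, -1.6713], [0.0000, 3.5816, -0.6739], [0.0000, 0.0000, 4.7700]]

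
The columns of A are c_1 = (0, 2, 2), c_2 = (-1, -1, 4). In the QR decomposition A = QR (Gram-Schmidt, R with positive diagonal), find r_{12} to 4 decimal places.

c_1 = (0, 2, 2); ‖c_1‖ = 2.8284, so q_1 = (0.0000, 0.7071, 0.7071).
r_{12} = q_1·c_2 = 2.1213.

r_{12} = 2.1213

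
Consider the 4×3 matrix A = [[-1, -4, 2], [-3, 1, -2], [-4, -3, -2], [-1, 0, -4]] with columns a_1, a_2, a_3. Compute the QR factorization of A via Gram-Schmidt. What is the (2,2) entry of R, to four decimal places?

r_{22} = 4.4431

a_1 = (-1, -3, -4, -1); ‖a_1‖ = 5.1962, so q_1 = (-0.1925, -0.5774, -0.7698, -0.1925).
q_1·a_2 = (-0.1925)·(-4) + (-0.5774)·1 + (-0.7698)·(-3) + (-0.1925)·0 = 2.5019.
u_2 = a_2 − 2.5019·q_1 = (-3.5185, 2.4444, -1.0741, 0.4815).
r_{22} = ‖u_2‖ = 4.4431.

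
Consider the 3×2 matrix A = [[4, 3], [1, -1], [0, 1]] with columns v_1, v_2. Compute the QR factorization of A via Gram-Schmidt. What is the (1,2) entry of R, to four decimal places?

r_{12} = 2.6679

v_1 = (4, 1, 0); ‖v_1‖ = 4.1231, so e_1 = (0.9701, 0.2425, 0.0000).
r_{12} = e_1·v_2 = 2.6679.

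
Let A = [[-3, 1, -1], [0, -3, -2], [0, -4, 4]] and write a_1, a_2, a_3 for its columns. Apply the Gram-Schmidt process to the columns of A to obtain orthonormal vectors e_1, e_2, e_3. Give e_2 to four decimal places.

a_1 = (-3, 0, 0); ‖a_1‖ = 3.0000, so e_1 = (-1.0000, 0.0000, 0.0000).
e_1·a_2 = (-1.0000)·1 + 0.0000·(-3) + 0.0000·(-4) = -1.0000.
u_2 = a_2 + 1.0000·e_1 = (0.0000, -3.0000, -4.0000).
‖u_2‖ = 5.0000, so e_2 = (0.0000, -0.6000, -0.8000).

e_2 = (0.0000, -0.6000, -0.8000)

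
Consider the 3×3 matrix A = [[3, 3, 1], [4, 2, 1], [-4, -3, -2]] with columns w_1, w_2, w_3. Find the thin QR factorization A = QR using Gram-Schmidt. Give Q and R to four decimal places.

q_1 = w_1/‖w_1‖ = (3, 4, -4)/6.4031 = (0.4685, 0.6247, -0.6247).
r_{12} = q_1·w_2 = 4.5290.
u_2 = w_2 − 4.5290·q_1 = (0.8780, -0.8293, -0.1707).
‖u_2‖ = 1.2198, so q_2 = (0.7199, -0.6799, -0.1400).
r_{13} = q_1·w_3 = 2.3426; r_{23} = q_2·w_3 = 0.3199.
u_3 = w_3 − 2.3426·q_1 − 0.3199·q_2 = (-0.3279, -0.2459, -0.4918).
‖u_3‖ = 0.6402, so q_3 = (-0.5121, -0.3841, -0.7682).

Q = [[0.4685, 0.7199, -0.5121], [0.6247, -0.6799, -0.3841], [-0.6247, -0.1400, -0.7682]], R = [[6.4031, 4.5290, 2.3426], [0.0000, 1.2198, 0.3199], [0.0000, 0.0000, 0.6402]]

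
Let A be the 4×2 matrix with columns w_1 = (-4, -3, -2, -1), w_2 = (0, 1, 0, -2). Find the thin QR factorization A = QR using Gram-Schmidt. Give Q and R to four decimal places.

e_1 = w_1/‖w_1‖ = (-4, -3, -2, -1)/5.4772 = (-0.7303, -0.5477, -0.3651, -0.1826).
r_{12} = e_1·w_2 = -0.1826.
u_2 = w_2 + 0.1826·e_1 = (-0.1333, 0.9000, -0.0667, -2.0333).
‖u_2‖ = 2.2286, so e_2 = (-0.0598, 0.4038, -0.0299, -0.9124).

Q = [[-0.7303, -0.0598], [-0.5477, 0.4038], [-0.3651, -0.0299], [-0.1826, -0.9124]], R = [[5.4772, -0.1826], [0.0000, 2.2286]]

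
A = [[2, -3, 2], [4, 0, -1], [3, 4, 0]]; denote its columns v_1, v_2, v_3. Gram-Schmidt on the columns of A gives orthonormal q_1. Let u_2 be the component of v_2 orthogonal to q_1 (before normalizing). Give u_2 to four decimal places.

v_1 = (2, 4, 3); ‖v_1‖ = 5.3852, so q_1 = (0.3714, 0.7428, 0.5571).
q_1·v_2 = 0.3714·(-3) + 0.7428·0 + 0.5571·4 = 1.1142.
u_2 = v_2 − 1.1142·q_1 = (-3.4138, -0.8276, 3.3793).

u_2 = (-3.4138, -0.8276, 3.3793)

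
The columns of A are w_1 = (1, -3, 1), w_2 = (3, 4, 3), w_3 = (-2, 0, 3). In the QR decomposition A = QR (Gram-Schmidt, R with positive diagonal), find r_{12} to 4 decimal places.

w_1 = (1, -3, 1); ‖w_1‖ = 3.3166, so q_1 = (0.3015, -0.9045, 0.3015).
r_{12} = q_1·w_2 = -1.8091.

r_{12} = -1.8091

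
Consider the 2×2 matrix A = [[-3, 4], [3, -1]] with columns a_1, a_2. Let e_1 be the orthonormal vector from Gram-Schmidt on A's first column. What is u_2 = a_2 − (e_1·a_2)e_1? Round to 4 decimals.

a_1 = (-3, 3); ‖a_1‖ = 4.2426, so e_1 = (-0.7071, 0.7071).
e_1·a_2 = (-0.7071)·4 + 0.7071·(-1) = -3.5355.
u_2 = a_2 + 3.5355·e_1 = (1.5000, 1.5000).

u_2 = (1.5000, 1.5000)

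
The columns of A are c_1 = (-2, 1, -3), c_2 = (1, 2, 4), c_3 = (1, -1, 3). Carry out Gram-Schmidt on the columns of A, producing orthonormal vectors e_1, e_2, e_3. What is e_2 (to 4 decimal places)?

c_1 = (-2, 1, -3); ‖c_1‖ = 3.7417, so e_1 = (-0.5345, 0.2673, -0.8018).
e_1·c_2 = (-0.5345)·1 + 0.2673·2 + (-0.8018)·4 = -3.2071.
u_2 = c_2 + 3.2071·e_1 = (-0.7143, 2.8571, 1.4286).
‖u_2‖ = 3.2733, so e_2 = (-0.2182, 0.8729, 0.4364).

e_2 = (-0.2182, 0.8729, 0.4364)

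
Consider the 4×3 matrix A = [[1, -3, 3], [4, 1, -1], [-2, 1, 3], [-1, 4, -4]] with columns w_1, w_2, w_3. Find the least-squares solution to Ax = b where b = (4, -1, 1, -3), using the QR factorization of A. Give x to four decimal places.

q_1 = w_1/‖w_1‖ = (1, 4, -2, -1)/4.6904 = (0.2132, 0.8528, -0.4264, -0.2132).
r_{12} = q_1·w_2 = -1.0660.
u_2 = w_2 + 1.0660·q_1 = (-2.7727, 1.9091, 0.5455, 3.7727).
‖u_2‖ = 5.0856, so q_2 = (-0.5452, 0.3754, 0.1073, 0.7418).
r_{13} = q_1·w_3 = -0.6396; r_{23} = q_2·w_3 = -4.6566.
u_3 = w_3 + 0.6396·q_1 + 4.6566·q_2 = (0.5975, 1.2935, 3.2267, -0.6819).
‖u_3‖ = 3.5926, so q_3 = (0.1663, 0.3600, 0.8982, -0.1898).
Qᵀb = (0.2132, -4.6745, 1.7728).
Back-substitute: x_3 = 1.7728/3.5926 = 0.4935.
x_2 = (-4.6745 + 4.6566·0.4935)/5.0856 = -0.4673.
x_1 = (0.2132 + 1.0660·(-0.4673) + 0.6396·0.4935)/4.6904 = 0.0065.

x = (0.0065, -0.4673, 0.4935)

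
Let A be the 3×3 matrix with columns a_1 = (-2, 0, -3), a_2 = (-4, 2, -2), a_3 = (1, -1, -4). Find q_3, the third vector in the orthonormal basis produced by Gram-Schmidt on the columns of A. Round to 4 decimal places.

q_3 = (0.5571, 0.7428, -0.3714)

a_1 = (-2, 0, -3); ‖a_1‖ = 3.6056, so q_1 = (-0.5547, 0.0000, -0.8321).
q_1·a_2 = (-0.5547)·(-4) + 0.0000·2 + (-0.8321)·(-2) = 3.8829.
u_2 = a_2 − 3.8829·q_1 = (-1.8462, 2.0000, 1.2308).
‖u_2‖ = 2.9872, so q_2 = (-0.6180, 0.6695, 0.4120).
q_1·a_3 = (-0.5547)·1 + 0.0000·(-1) + (-0.8321)·(-4) = 2.7735; q_2·a_3 = (-0.6180)·1 + 0.6695·(-1) + 0.4120·(-4) = -2.9356.
u_3 = a_3 − 2.7735·q_1 + 2.9356·q_2 = (0.7241, 0.9655, -0.4828).
‖u_3‖ = 1.2999, so q_3 = (0.5571, 0.7428, -0.3714).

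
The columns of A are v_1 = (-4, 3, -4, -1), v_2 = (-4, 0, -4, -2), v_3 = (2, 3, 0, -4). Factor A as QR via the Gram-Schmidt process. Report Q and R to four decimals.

Q = [[-0.6172, -0.2617, 0.4106], [0.4629, -0.8342, 0.2883], [-0.6172, -0.2617, 0.0218], [-0.1543, -0.4089, -0.8648]], R = [[6.4807, 5.2463, 0.7715], [0.0000, 2.9114, -1.3903], [0.0000, 0.0000, 5.1451]]

v_1 = (-4, 3, -4, -1); ‖v_1‖ = 6.4807, so q_1 = (-0.6172, 0.4629, -0.6172, -0.1543).
q_1·v_2 = (-0.6172)·(-4) + 0.4629·0 + (-0.6172)·(-4) + (-0.1543)·(-2) = 5.2463.
u_2 = v_2 − 5.2463·q_1 = (-0.7619, -2.4286, -0.7619, -1.1905).
‖u_2‖ = 2.9114, so q_2 = (-0.2617, -0.8342, -0.2617, -0.4089).
q_1·v_3 = (-0.6172)·2 + 0.4629·3 + (-0.6172)·0 + (-0.1543)·(-4) = 0.7715; q_2·v_3 = (-0.2617)·2 + (-0.8342)·3 + (-0.2617)·0 + (-0.4089)·(-4) = -1.3903.
u_3 = v_3 − 0.7715·q_1 + 1.3903·q_2 = (2.1124, 1.4831, 0.1124, -4.4494).
‖u_3‖ = 5.1451, so q_3 = (0.4106, 0.2883, 0.0218, -0.8648).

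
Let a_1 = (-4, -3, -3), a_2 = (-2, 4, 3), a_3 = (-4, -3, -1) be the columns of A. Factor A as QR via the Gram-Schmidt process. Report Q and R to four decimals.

a_1 = (-4, -3, -3); ‖a_1‖ = 5.8310, so q_1 = (-0.6860, -0.5145, -0.5145).
q_1·a_2 = (-0.6860)·(-2) + (-0.5145)·4 + (-0.5145)·3 = -2.2295.
u_2 = a_2 + 2.2295·q_1 = (-3.5294, 2.8529, 1.8529).
‖u_2‖ = 4.9020, so q_2 = (-0.7200, 0.5820, 0.3780).
q_1·a_3 = (-0.6860)·(-4) + (-0.5145)·(-3) + (-0.5145)·(-1) = 4.8020; q_2·a_3 = (-0.7200)·(-4) + 0.5820·(-3) + 0.3780·(-1) = 0.7560.
u_3 = a_3 − 4.8020·q_1 − 0.7560·q_2 = (-0.1616, -0.9694, 1.1848).
‖u_3‖ = 1.5394, so q_3 = (-0.1050, -0.6297, 0.7697).

Q = [[-0.6860, -0.7200, -0.1050], [-0.5145, 0.5820, -0.6297], [-0.5145, 0.3780, 0.7697]], R = [[5.8310, -2.2295, 4.8020], [0.0000, 4.9020, 0.7560], [0.0000, 0.0000, 1.5394]]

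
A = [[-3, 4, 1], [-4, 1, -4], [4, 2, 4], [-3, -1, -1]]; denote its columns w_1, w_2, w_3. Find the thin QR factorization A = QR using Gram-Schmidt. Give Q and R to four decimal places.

Q = [[-0.4243, 0.7980, 0.3194], [-0.5657, 0.1294, -0.6932], [0.5657, 0.5176, 0.0304], [-0.4243, -0.2804, 0.6454]], R = [[7.0711, -0.7071, 4.5255], [0.0000, 4.6368, 2.6311], [0.0000, 0.0000, 2.5685]]

q_1 = w_1/‖w_1‖ = (-3, -4, 4, -3)/7.0711 = (-0.4243, -0.5657, 0.5657, -0.4243).
r_{12} = q_1·w_2 = -0.7071.
u_2 = w_2 + 0.7071·q_1 = (3.7000, 0.6000, 2.4000, -1.3000).
‖u_2‖ = 4.6368, so q_2 = (0.7980, 0.1294, 0.5176, -0.2804).
r_{13} = q_1·w_3 = 4.5255; r_{23} = q_2·w_3 = 2.6311.
u_3 = w_3 − 4.5255·q_1 − 2.6311·q_2 = (0.8205, -1.7805, 0.0781, 1.6577).
‖u_3‖ = 2.5685, so q_3 = (0.3194, -0.6932, 0.0304, 0.6454).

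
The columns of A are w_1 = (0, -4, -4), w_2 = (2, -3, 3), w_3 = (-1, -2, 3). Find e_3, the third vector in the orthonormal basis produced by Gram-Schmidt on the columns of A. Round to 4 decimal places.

e_3 = (-0.9045, -0.3015, 0.3015)

w_1 = (0, -4, -4); ‖w_1‖ = 5.6569, so e_1 = (0.0000, -0.7071, -0.7071).
e_1·w_2 = 0.0000·2 + (-0.7071)·(-3) + (-0.7071)·3 = 0.0000.
u_2 = w_2 + 0.0000·e_1 = (2.0000, -3.0000, 3.0000).
‖u_2‖ = 4.6904, so e_2 = (0.4264, -0.6396, 0.6396).
e_1·w_3 = 0.0000·(-1) + (-0.7071)·(-2) + (-0.7071)·3 = -0.7071; e_2·w_3 = 0.4264·(-1) + (-0.6396)·(-2) + 0.6396·3 = 2.7716.
u_3 = w_3 + 0.7071·e_1 − 2.7716·e_2 = (-2.1818, -0.7273, 0.7273).
‖u_3‖ = 2.4121, so e_3 = (-0.9045, -0.3015, 0.3015).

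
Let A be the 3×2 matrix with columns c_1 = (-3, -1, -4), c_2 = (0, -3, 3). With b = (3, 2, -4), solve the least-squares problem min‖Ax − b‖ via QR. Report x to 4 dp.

x = (-0.1860, -1.0930)

c_1 = (-3, -1, -4); ‖c_1‖ = 5.0990, so q_1 = (-0.5883, -0.1961, -0.7845).
q_1·c_2 = (-0.5883)·0 + (-0.1961)·(-3) + (-0.7845)·3 = -1.7650.
u_2 = c_2 + 1.7650·q_1 = (-1.0385, -3.3462, 1.6154).
‖u_2‖ = 3.8581, so q_2 = (-0.2692, -0.8673, 0.4187).
Qᵀb = (0.9806, -4.2169).
Back-substitute: x_2 = -4.2169/3.8581 = -1.0930.
x_1 = (0.9806 + 1.7650·(-1.0930))/5.0990 = -0.1860.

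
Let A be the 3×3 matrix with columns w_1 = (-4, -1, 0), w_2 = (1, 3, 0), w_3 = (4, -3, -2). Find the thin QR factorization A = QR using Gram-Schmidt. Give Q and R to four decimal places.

Q = [[-0.9701, -0.2425, 0.0000], [-0.2425, 0.9701, 0.0000], [0.0000, 0.0000, -1.0000]], R = [[4.1231, -1.6977, -3.1530], [0.0000, 2.6679, -3.8806], [0.0000, 0.0000, 2.0000]]

w_1 = (-4, -1, 0); ‖w_1‖ = 4.1231, so q_1 = (-0.9701, -0.2425, 0.0000).
q_1·w_2 = (-0.9701)·1 + (-0.2425)·3 + 0.0000·0 = -1.6977.
u_2 = w_2 + 1.6977·q_1 = (-0.6471, 2.5882, 0.0000).
‖u_2‖ = 2.6679, so q_2 = (-0.2425, 0.9701, 0.0000).
q_1·w_3 = (-0.9701)·4 + (-0.2425)·(-3) + 0.0000·(-2) = -3.1530; q_2·w_3 = (-0.2425)·4 + 0.9701·(-3) + 0.0000·(-2) = -3.8806.
u_3 = w_3 + 3.1530·q_1 + 3.8806·q_2 = (0.0000, 0.0000, -2.0000).
‖u_3‖ = 2.0000, so q_3 = (0.0000, 0.0000, -1.0000).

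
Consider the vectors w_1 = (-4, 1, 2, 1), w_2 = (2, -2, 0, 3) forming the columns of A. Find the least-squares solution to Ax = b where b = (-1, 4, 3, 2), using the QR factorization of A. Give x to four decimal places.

x = (0.7508, 0.0738)

w_1 = (-4, 1, 2, 1); ‖w_1‖ = 4.6904, so e_1 = (-0.8528, 0.2132, 0.4264, 0.2132).
e_1·w_2 = (-0.8528)·2 + 0.2132·(-2) + 0.4264·0 + 0.2132·3 = -1.4924.
u_2 = w_2 + 1.4924·e_1 = (0.7273, -1.6818, 0.6364, 3.3182).
‖u_2‖ = 3.8435, so e_2 = (0.1892, -0.4376, 0.1656, 0.8633).
Qᵀb = (3.4112, 0.2838).
Back-substitute: x_2 = 0.2838/3.8435 = 0.0738.
x_1 = (3.4112 + 1.4924·0.0738)/4.6904 = 0.7508.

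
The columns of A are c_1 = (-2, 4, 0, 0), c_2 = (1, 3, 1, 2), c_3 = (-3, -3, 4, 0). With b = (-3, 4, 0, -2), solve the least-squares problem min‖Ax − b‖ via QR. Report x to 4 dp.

c_1 = (-2, 4, 0, 0); ‖c_1‖ = 4.4721, so e_1 = (-0.4472, 0.8944, 0.0000, 0.0000).
e_1·c_2 = (-0.4472)·1 + 0.8944·3 + 0.0000·1 + 0.0000·2 = 2.2361.
u_2 = c_2 − 2.2361·e_1 = (2.0000, 1.0000, 1.0000, 2.0000).
‖u_2‖ = 3.1623, so e_2 = (0.6325, 0.3162, 0.3162, 0.6325).
e_1·c_3 = (-0.4472)·(-3) + 0.8944·(-3) + 0.0000·4 + 0.0000·0 = -1.3416; e_2·c_3 = 0.6325·(-3) + 0.3162·(-3) + 0.3162·4 + 0.6325·0 = -1.5811.
u_3 = c_3 + 1.3416·e_1 + 1.5811·e_2 = (-2.6000, -1.3000, 4.5000, 1.0000).
‖u_3‖ = 5.4498, so e_3 = (-0.4771, -0.2385, 0.8257, 0.1835).
Qᵀb = (4.9193, -1.8974, 0.1101).
Back-substitute: x_3 = 0.1101/5.4498 = 0.0202.
x_2 = (-1.8974 + 1.5811·0.0202)/3.1623 = -0.5899.
x_1 = (4.9193 − 2.2361·(-0.5899) + 1.3416·0.0202)/4.4721 = 1.4010.

x = (1.4010, -0.5899, 0.0202)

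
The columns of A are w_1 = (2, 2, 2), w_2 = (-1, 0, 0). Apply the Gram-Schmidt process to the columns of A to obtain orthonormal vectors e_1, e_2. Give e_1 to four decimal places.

e_1 = (0.5774, 0.5774, 0.5774)

w_1 = (2, 2, 2); ‖w_1‖ = 3.4641, so e_1 = (0.5774, 0.5774, 0.5774).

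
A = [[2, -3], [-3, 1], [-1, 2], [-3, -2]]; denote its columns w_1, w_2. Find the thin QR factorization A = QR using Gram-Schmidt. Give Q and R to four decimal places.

Q = [[0.4170, -0.6238], [-0.6255, 0.0846], [-0.2085, 0.4335], [-0.6255, -0.6449]], R = [[4.7958, -1.0426], [0.0000, 4.1125]]

w_1 = (2, -3, -1, -3); ‖w_1‖ = 4.7958, so q_1 = (0.4170, -0.6255, -0.2085, -0.6255).
q_1·w_2 = 0.4170·(-3) + (-0.6255)·1 + (-0.2085)·2 + (-0.6255)·(-2) = -1.0426.
u_2 = w_2 + 1.0426·q_1 = (-2.5652, 0.3478, 1.7826, -2.6522).
‖u_2‖ = 4.1125, so q_2 = (-0.6238, 0.0846, 0.4335, -0.6449).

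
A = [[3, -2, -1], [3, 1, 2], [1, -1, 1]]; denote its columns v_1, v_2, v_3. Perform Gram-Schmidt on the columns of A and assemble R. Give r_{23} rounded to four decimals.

v_1 = (3, 3, 1); ‖v_1‖ = 4.3589, so e_1 = (0.6882, 0.6882, 0.2294).
e_1·v_2 = 0.6882·(-2) + 0.6882·1 + 0.2294·(-1) = -0.9177.
u_2 = v_2 + 0.9177·e_1 = (-1.3684, 1.6316, -0.7895).
‖u_2‖ = 2.2711, so e_2 = (-0.6025, 0.7184, -0.3476).
r_{23} = e_2·v_3 = 1.6917.

r_{23} = 1.6917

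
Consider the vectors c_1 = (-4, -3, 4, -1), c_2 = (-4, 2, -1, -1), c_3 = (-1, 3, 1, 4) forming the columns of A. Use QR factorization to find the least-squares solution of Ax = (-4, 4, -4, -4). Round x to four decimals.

c_1 = (-4, -3, 4, -1); ‖c_1‖ = 6.4807, so e_1 = (-0.6172, -0.4629, 0.6172, -0.1543).
e_1·c_2 = (-0.6172)·(-4) + (-0.4629)·2 + 0.6172·(-1) + (-0.1543)·(-1) = 1.0801.
u_2 = c_2 − 1.0801·e_1 = (-3.3333, 2.5000, -1.6667, -0.8333).
‖u_2‖ = 4.5644, so e_2 = (-0.7303, 0.5477, -0.3651, -0.1826).
e_1·c_3 = (-0.6172)·(-1) + (-0.4629)·3 + 0.6172·1 + (-0.1543)·4 = -0.7715; e_2·c_3 = (-0.7303)·(-1) + 0.5477·3 + (-0.3651)·1 + (-0.1826)·4 = 1.2780.
u_3 = c_3 + 0.7715·e_1 − 1.2780·e_2 = (-0.5429, 1.9429, 1.9429, 4.1143).
‖u_3‖ = 4.9771, so e_3 = (-0.1091, 0.3904, 0.3904, 0.8266).
Qᵀb = (-1.2344, 7.3030, -2.8703).
Back-substitute: x_3 = -2.8703/4.9771 = -0.5767.
x_2 = (7.3030 − 1.2780·(-0.5767))/4.5644 = 1.7615.
x_1 = (-1.2344 − 1.0801·1.7615 + 0.7715·(-0.5767))/6.4807 = -0.5527.

x = (-0.5527, 1.7615, -0.5767)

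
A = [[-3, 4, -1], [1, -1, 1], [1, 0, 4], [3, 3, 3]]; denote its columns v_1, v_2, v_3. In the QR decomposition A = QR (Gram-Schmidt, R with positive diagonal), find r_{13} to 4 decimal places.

v_1 = (-3, 1, 1, 3); ‖v_1‖ = 4.4721, so q_1 = (-0.6708, 0.2236, 0.2236, 0.6708).
r_{13} = q_1·v_3 = 3.8013.

r_{13} = 3.8013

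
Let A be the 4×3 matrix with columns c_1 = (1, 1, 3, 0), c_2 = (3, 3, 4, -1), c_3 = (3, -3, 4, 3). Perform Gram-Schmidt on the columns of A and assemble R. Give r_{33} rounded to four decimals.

r_{33} = 4.6869

c_1 = (1, 1, 3, 0); ‖c_1‖ = 3.3166, so q_1 = (0.3015, 0.3015, 0.9045, 0.0000).
q_1·c_2 = 0.3015·3 + 0.3015·3 + 0.9045·4 + 0.0000·(-1) = 5.4272.
u_2 = c_2 − 5.4272·q_1 = (1.3636, 1.3636, -0.9091, -1.0000).
‖u_2‖ = 2.3549, so q_2 = (0.5791, 0.5791, -0.3860, -0.4247).
q_1·c_3 = 0.3015·3 + 0.3015·(-3) + 0.9045·4 + 0.0000·3 = 3.6181; q_2·c_3 = 0.5791·3 + 0.5791·(-3) + (-0.3860)·4 + (-0.4247)·3 = -2.8181.
u_3 = c_3 − 3.6181·q_1 + 2.8181·q_2 = (3.5410, -2.4590, -0.3607, 1.8033).
r_{33} = ‖u_3‖ = 4.6869.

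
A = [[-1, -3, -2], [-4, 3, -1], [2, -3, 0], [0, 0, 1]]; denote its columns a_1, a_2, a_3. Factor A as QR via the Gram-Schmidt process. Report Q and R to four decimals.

a_1 = (-1, -4, 2, 0); ‖a_1‖ = 4.5826, so e_1 = (-0.2182, -0.8729, 0.4364, 0.0000).
e_1·a_2 = (-0.2182)·(-3) + (-0.8729)·3 + 0.4364·(-3) + 0.0000·0 = -3.2733.
u_2 = a_2 + 3.2733·e_1 = (-3.7143, 0.1429, -1.5714, 0.0000).
‖u_2‖ = 4.0356, so e_2 = (-0.9204, 0.0354, -0.3894, 0.0000).
e_1·a_3 = (-0.2182)·(-2) + (-0.8729)·(-1) + 0.4364·0 + 0.0000·1 = 1.3093; e_2·a_3 = (-0.9204)·(-2) + 0.0354·(-1) + (-0.3894)·0 + 0.0000·1 = 1.8054.
u_3 = a_3 − 1.3093·e_1 − 1.8054·e_2 = (-0.0526, 0.0789, 0.1316, 1.0000).
‖u_3‖ = 1.0131, so e_3 = (-0.0520, 0.0779, 0.1299, 0.9871).

Q = [[-0.2182, -0.9204, -0.0520], [-0.8729, 0.0354, 0.0779], [0.4364, -0.3894, 0.1299], [0.0000, 0.0000, 0.9871]], R = [[4.5826, -3.2733, 1.3093], [0.0000, 4.0356, 1.8054], [0.0000, 0.0000, 1.0131]]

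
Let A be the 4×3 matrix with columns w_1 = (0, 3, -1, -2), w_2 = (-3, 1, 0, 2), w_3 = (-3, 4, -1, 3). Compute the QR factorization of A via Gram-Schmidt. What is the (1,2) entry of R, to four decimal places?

e_1 = w_1/‖w_1‖ = (0, 3, -1, -2)/3.7417 = (0.0000, 0.8018, -0.2673, -0.5345).
r_{12} = e_1·w_2 = -0.2673.

r_{12} = -0.2673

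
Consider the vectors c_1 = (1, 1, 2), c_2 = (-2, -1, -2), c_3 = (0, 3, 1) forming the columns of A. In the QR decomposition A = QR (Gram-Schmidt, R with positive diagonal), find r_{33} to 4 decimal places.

c_1 = (1, 1, 2); ‖c_1‖ = 2.4495, so q_1 = (0.4082, 0.4082, 0.8165).
q_1·c_2 = 0.4082·(-2) + 0.4082·(-1) + 0.8165·(-2) = -2.8577.
u_2 = c_2 + 2.8577·q_1 = (-0.8333, 0.1667, 0.3333).
‖u_2‖ = 0.9129, so q_2 = (-0.9129, 0.1826, 0.3651).
q_1·c_3 = 0.4082·0 + 0.4082·3 + 0.8165·1 = 2.0412; q_2·c_3 = (-0.9129)·0 + 0.1826·3 + 0.3651·1 = 0.9129.
u_3 = c_3 − 2.0412·q_1 − 0.9129·q_2 = (0.0000, 2.0000, -1.0000).
r_{33} = ‖u_3‖ = 2.2361.

r_{33} = 2.2361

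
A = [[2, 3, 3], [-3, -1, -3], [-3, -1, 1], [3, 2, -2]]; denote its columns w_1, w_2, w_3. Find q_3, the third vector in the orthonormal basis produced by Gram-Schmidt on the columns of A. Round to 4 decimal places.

q_3 = (0.2725, -0.6845, 0.2303, -0.6358)

w_1 = (2, -3, -3, 3); ‖w_1‖ = 5.5678, so q_1 = (0.3592, -0.5388, -0.5388, 0.5388).
q_1·w_2 = 0.3592·3 + (-0.5388)·(-1) + (-0.5388)·(-1) + 0.5388·2 = 3.2329.
u_2 = w_2 − 3.2329·q_1 = (1.8387, 0.7419, 0.7419, 0.2581).
‖u_2‖ = 2.1327, so q_2 = (0.8622, 0.3479, 0.3479, 0.1210).
q_1·w_3 = 0.3592·3 + (-0.5388)·(-3) + (-0.5388)·1 + 0.5388·(-2) = 1.0776; q_2·w_3 = 0.8622·3 + 0.3479·(-3) + 0.3479·1 + 0.1210·(-2) = 1.6487.
u_3 = w_3 − 1.0776·q_1 − 1.6487·q_2 = (1.1915, -2.9929, 1.0071, -2.7801).
‖u_3‖ = 4.3727, so q_3 = (0.2725, -0.6845, 0.2303, -0.6358).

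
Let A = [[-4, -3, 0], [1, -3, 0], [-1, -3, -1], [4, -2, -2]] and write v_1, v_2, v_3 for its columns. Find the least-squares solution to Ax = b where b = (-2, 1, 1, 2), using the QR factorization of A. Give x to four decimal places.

x = (0.4631, -0.1600, -0.1277)

e_1 = v_1/‖v_1‖ = (-4, 1, -1, 4)/5.8310 = (-0.6860, 0.1715, -0.1715, 0.6860).
r_{12} = e_1·v_2 = 0.6860.
u_2 = v_2 − 0.6860·e_1 = (-2.5294, -3.1176, -2.8824, -2.4706).
‖u_2‖ = 5.5253, so e_2 = (-0.4578, -0.5642, -0.5217, -0.4471).
r_{13} = e_1·v_3 = -1.2005; r_{23} = e_2·v_3 = 1.4159.
u_3 = v_3 + 1.2005·e_1 − 1.4159·e_2 = (-0.1753, 1.0048, -0.4672, -0.5434).
‖u_3‖ = 1.2466, so e_3 = (-0.1407, 0.8061, -0.3748, -0.4359).
Qᵀb = (2.7440, -1.0646, -0.1592).
Back-substitute: x_3 = -0.1592/1.2466 = -0.1277.
x_2 = (-1.0646 − 1.4159·(-0.1277))/5.5253 = -0.1600.
x_1 = (2.7440 − 0.6860·(-0.1600) + 1.2005·(-0.1277))/5.8310 = 0.4631.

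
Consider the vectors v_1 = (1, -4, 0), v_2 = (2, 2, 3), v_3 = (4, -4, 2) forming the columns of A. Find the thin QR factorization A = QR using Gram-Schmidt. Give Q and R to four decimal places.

v_1 = (1, -4, 0); ‖v_1‖ = 4.1231, so e_1 = (0.2425, -0.9701, 0.0000).
e_1·v_2 = 0.2425·2 + (-0.9701)·2 + 0.0000·3 = -1.4552.
u_2 = v_2 + 1.4552·e_1 = (2.3529, 0.5882, 3.0000).
‖u_2‖ = 3.8578, so e_2 = (0.6099, 0.1525, 0.7777).
e_1·v_3 = 0.2425·4 + (-0.9701)·(-4) + 0.0000·2 = 4.8507; e_2·v_3 = 0.6099·4 + 0.1525·(-4) + 0.7777·2 = 3.3851.
u_3 = v_3 − 4.8507·e_1 − 3.3851·e_2 = (0.7589, 0.1897, -0.6324).
‖u_3‖ = 1.0059, so e_3 = (0.7544, 0.1886, -0.6287).

Q = [[0.2425, 0.6099, 0.7544], [-0.9701, 0.1525, 0.1886], [0.0000, 0.7777, -0.6287]], R = [[4.1231, -1.4552, 4.8507], [0.0000, 3.8578, 3.3851], [0.0000, 0.0000, 1.0059]]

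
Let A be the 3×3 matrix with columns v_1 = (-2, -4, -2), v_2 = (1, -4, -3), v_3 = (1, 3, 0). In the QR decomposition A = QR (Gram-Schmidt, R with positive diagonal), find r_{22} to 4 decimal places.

r_{22} = 3.0551

e_1 = v_1/‖v_1‖ = (-2, -4, -2)/4.8990 = (-0.4082, -0.8165, -0.4082).
r_{12} = e_1·v_2 = 4.0825.
u_2 = v_2 − 4.0825·e_1 = (2.6667, -0.6667, -1.3333).
r_{22} = ‖u_2‖ = 3.0551.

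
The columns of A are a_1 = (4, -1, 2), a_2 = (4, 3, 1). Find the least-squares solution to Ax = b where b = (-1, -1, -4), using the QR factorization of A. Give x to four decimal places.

q_1 = a_1/‖a_1‖ = (4, -1, 2)/4.5826 = (0.8729, -0.2182, 0.4364).
r_{12} = q_1·a_2 = 3.2733.
u_2 = a_2 − 3.2733·q_1 = (1.1429, 3.7143, -0.4286).
‖u_2‖ = 3.9097, so q_2 = (0.2923, 0.9500, -0.1096).
Qᵀb = (-2.4004, -0.8039).
Back-substitute: x_2 = -0.8039/3.9097 = -0.2056.
x_1 = (-2.4004 − 3.2733·(-0.2056))/4.5826 = -0.3769.

x = (-0.3769, -0.2056)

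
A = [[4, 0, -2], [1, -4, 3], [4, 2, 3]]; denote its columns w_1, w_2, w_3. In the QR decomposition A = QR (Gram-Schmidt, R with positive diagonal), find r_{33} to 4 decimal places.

w_1 = (4, 1, 4); ‖w_1‖ = 5.7446, so q_1 = (0.6963, 0.1741, 0.6963).
q_1·w_2 = 0.6963·0 + 0.1741·(-4) + 0.6963·2 = 0.6963.
u_2 = w_2 − 0.6963·q_1 = (-0.4848, -4.1212, 1.5152).
‖u_2‖ = 4.4176, so q_2 = (-0.1098, -0.9329, 0.3430).
q_1·w_3 = 0.6963·(-2) + 0.1741·3 + 0.6963·3 = 1.2185; q_2·w_3 = (-0.1098)·(-2) + (-0.9329)·3 + 0.3430·3 = -1.5503.
u_3 = w_3 − 1.2185·q_1 + 1.5503·q_2 = (-3.0186, 1.3416, 2.6832).
r_{33} = ‖u_3‖ = 4.2558.

r_{33} = 4.2558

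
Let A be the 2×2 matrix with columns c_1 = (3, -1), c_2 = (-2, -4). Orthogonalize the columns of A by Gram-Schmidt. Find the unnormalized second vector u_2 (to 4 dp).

u_2 = (-1.4000, -4.2000)

c_1 = (3, -1); ‖c_1‖ = 3.1623, so e_1 = (0.9487, -0.3162).
e_1·c_2 = 0.9487·(-2) + (-0.3162)·(-4) = -0.6325.
u_2 = c_2 + 0.6325·e_1 = (-1.4000, -4.2000).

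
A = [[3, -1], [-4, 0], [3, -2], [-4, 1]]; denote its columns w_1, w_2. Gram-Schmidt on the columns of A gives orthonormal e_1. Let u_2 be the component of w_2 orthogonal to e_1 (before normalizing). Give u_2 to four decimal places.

u_2 = (-0.2200, -1.0400, -1.2200, -0.0400)

w_1 = (3, -4, 3, -4); ‖w_1‖ = 7.0711, so e_1 = (0.4243, -0.5657, 0.4243, -0.5657).
e_1·w_2 = 0.4243·(-1) + (-0.5657)·0 + 0.4243·(-2) + (-0.5657)·1 = -1.8385.
u_2 = w_2 + 1.8385·e_1 = (-0.2200, -1.0400, -1.2200, -0.0400).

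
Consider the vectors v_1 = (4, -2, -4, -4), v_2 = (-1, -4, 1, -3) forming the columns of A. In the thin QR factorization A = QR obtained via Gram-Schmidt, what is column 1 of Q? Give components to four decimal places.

e_1 = v_1/‖v_1‖ = (4, -2, -4, -4)/7.2111 = (0.5547, -0.2774, -0.5547, -0.5547).

e_1 = (0.5547, -0.2774, -0.5547, -0.5547)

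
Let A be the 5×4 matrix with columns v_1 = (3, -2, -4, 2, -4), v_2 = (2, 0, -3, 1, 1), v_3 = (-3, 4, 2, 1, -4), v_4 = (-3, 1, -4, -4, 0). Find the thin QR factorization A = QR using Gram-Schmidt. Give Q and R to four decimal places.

v_1 = (3, -2, -4, 2, -4); ‖v_1‖ = 7.0000, so q_1 = (0.4286, -0.2857, -0.5714, 0.2857, -0.5714).
q_1·v_2 = 0.4286·2 + (-0.2857)·0 + (-0.5714)·(-3) + 0.2857·1 + (-0.5714)·1 = 2.2857.
u_2 = v_2 − 2.2857·q_1 = (1.0204, 0.6531, -1.6939, 0.3469, 2.3061).
‖u_2‖ = 3.1266, so q_2 = (0.3264, 0.2089, -0.5418, 0.1110, 0.7376).
q_1·v_3 = 0.4286·(-3) + (-0.2857)·4 + (-0.5714)·2 + 0.2857·1 + (-0.5714)·(-4) = -1.0000; q_2·v_3 = 0.3264·(-3) + 0.2089·4 + (-0.5418)·2 + 0.1110·1 + 0.7376·(-4) = -4.0665.
u_3 = v_3 + 1.0000·q_1 + 4.0665·q_2 = (-1.2443, 4.5637, -0.7745, 1.7370, -1.5720).
‖u_3‖ = 5.3351, so q_3 = (-0.2332, 0.8554, -0.1452, 0.3256, -0.2947).
q_1·v_4 = 0.4286·(-3) + (-0.2857)·1 + (-0.5714)·(-4) + 0.2857·(-4) + (-0.5714)·0 = -0.4286; q_2·v_4 = 0.3264·(-3) + 0.2089·1 + (-0.5418)·(-4) + 0.1110·(-4) + 0.7376·0 = 0.9530; q_3·v_4 = (-0.2332)·(-3) + 0.8554·1 + (-0.1452)·(-4) + 0.3256·(-4) + (-0.2947)·0 = 0.8335.
u_4 = v_4 + 0.4286·q_1 − 0.9530·q_2 − 0.8335·q_3 = (-2.9330, -0.0345, -3.6076, -4.2547, -0.7022).
‖u_4‖ = 6.3414, so q_4 = (-0.4625, -0.0054, -0.5689, -0.6709, -0.1107).

Q = [[0.4286, 0.3264, -0.2332, -0.4625], [-0.2857, 0.2089, 0.8554, -0.0054], [-0.5714, -0.5418, -0.1452, -0.5689], [0.2857, 0.1110, 0.3256, -0.6709], [-0.5714, 0.7376, -0.2947, -0.1107]], R = [[7.0000, 2.2857, -1.0000, -0.4286], [0.0000, 3.1266, -4.0665, 0.9530], [0.0000, 0.0000, 5.3351, 0.8335], [0.0000, 0.0000, 0.0000, 6.3414]]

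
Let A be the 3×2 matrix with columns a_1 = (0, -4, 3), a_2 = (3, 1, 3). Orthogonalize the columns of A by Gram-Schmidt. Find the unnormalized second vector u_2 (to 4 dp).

e_1 = a_1/‖a_1‖ = (0, -4, 3)/5.0000 = (0.0000, -0.8000, 0.6000).
r_{12} = e_1·a_2 = 1.0000.
u_2 = a_2 − 1.0000·e_1 = (3.0000, 1.8000, 2.4000).

u_2 = (3.0000, 1.8000, 2.4000)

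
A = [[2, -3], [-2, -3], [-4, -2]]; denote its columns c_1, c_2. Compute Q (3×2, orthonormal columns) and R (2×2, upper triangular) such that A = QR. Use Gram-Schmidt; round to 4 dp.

Q = [[0.4082, -0.8339], [-0.4082, -0.5307], [-0.8165, -0.1516]], R = [[4.8990, 1.6330], [0.0000, 4.3970]]

q_1 = c_1/‖c_1‖ = (2, -2, -4)/4.8990 = (0.4082, -0.4082, -0.8165).
r_{12} = q_1·c_2 = 1.6330.
u_2 = c_2 − 1.6330·q_1 = (-3.6667, -2.3333, -0.6667).
‖u_2‖ = 4.3970, so q_2 = (-0.8339, -0.5307, -0.1516).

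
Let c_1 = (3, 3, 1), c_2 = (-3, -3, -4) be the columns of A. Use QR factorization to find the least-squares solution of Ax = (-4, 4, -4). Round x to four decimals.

q_1 = c_1/‖c_1‖ = (3, 3, 1)/4.3589 = (0.6882, 0.6882, 0.2294).
r_{12} = q_1·c_2 = -5.0471.
u_2 = c_2 + 5.0471·q_1 = (0.4737, 0.4737, -2.8421).
‖u_2‖ = 2.9200, so q_2 = (0.1622, 0.1622, -0.9733).
Qᵀb = (-0.9177, 3.8933).
Back-substitute: x_2 = 3.8933/2.9200 = 1.3333.
x_1 = (-0.9177 + 5.0471·1.3333)/4.3589 = 1.3333.

x = (1.3333, 1.3333)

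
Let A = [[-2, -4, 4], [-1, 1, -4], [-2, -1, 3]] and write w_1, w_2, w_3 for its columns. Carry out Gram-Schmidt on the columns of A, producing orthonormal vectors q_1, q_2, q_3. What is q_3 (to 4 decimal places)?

q_3 = (-0.3333, -0.6667, 0.6667)

w_1 = (-2, -1, -2); ‖w_1‖ = 3.0000, so q_1 = (-0.6667, -0.3333, -0.6667).
q_1·w_2 = (-0.6667)·(-4) + (-0.3333)·1 + (-0.6667)·(-1) = 3.0000.
u_2 = w_2 − 3.0000·q_1 = (-2.0000, 2.0000, 1.0000).
‖u_2‖ = 3.0000, so q_2 = (-0.6667, 0.6667, 0.3333).
q_1·w_3 = (-0.6667)·4 + (-0.3333)·(-4) + (-0.6667)·3 = -3.3333; q_2·w_3 = (-0.6667)·4 + 0.6667·(-4) + 0.3333·3 = -4.3333.
u_3 = w_3 + 3.3333·q_1 + 4.3333·q_2 = (-1.1111, -2.2222, 2.2222).
‖u_3‖ = 3.3333, so q_3 = (-0.3333, -0.6667, 0.6667).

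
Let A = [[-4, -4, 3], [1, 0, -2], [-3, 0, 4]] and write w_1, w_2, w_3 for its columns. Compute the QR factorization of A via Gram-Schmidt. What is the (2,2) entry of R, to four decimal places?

w_1 = (-4, 1, -3); ‖w_1‖ = 5.0990, so q_1 = (-0.7845, 0.1961, -0.5883).
q_1·w_2 = (-0.7845)·(-4) + 0.1961·0 + (-0.5883)·0 = 3.1379.
u_2 = w_2 − 3.1379·q_1 = (-1.5385, -0.6154, 1.8462).
r_{22} = ‖u_2‖ = 2.4807.

r_{22} = 2.4807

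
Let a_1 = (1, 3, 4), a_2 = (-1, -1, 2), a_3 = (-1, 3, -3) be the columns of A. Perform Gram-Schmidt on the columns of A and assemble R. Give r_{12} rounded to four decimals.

r_{12} = 0.7845

a_1 = (1, 3, 4); ‖a_1‖ = 5.0990, so e_1 = (0.1961, 0.5883, 0.7845).
r_{12} = e_1·a_2 = 0.7845.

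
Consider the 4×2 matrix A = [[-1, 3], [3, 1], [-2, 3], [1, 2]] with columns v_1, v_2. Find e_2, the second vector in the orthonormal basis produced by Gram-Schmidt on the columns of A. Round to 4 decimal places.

e_2 = (0.5836, 0.3843, 0.5267, 0.4840)

v_1 = (-1, 3, -2, 1); ‖v_1‖ = 3.8730, so e_1 = (-0.2582, 0.7746, -0.5164, 0.2582).
e_1·v_2 = (-0.2582)·3 + 0.7746·1 + (-0.5164)·3 + 0.2582·2 = -1.0328.
u_2 = v_2 + 1.0328·e_1 = (2.7333, 1.8000, 2.4667, 2.2667).
‖u_2‖ = 4.6833, so e_2 = (0.5836, 0.3843, 0.5267, 0.4840).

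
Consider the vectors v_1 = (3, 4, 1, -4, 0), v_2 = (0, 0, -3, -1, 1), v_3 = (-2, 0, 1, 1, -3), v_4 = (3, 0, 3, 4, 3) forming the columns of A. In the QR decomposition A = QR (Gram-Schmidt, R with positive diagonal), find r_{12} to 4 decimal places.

r_{12} = 0.1543

e_1 = v_1/‖v_1‖ = (3, 4, 1, -4, 0)/6.4807 = (0.4629, 0.6172, 0.1543, -0.6172, 0.0000).
r_{12} = e_1·v_2 = 0.1543.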